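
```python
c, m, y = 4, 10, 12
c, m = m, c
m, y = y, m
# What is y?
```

Answer: 4

Derivation:
Trace (tracking y):
c, m, y = (4, 10, 12)  # -> c = 4, m = 10, y = 12
c, m = (m, c)  # -> c = 10, m = 4
m, y = (y, m)  # -> m = 12, y = 4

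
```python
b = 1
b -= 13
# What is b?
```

Answer: -12

Derivation:
Trace (tracking b):
b = 1  # -> b = 1
b -= 13  # -> b = -12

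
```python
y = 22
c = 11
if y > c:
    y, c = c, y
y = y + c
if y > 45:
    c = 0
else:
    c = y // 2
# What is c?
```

Trace (tracking c):
y = 22  # -> y = 22
c = 11  # -> c = 11
if y > c:  # condition is True
    y, c = (c, y)  # -> y = 11, c = 22
y = y + c  # -> y = 33
if y > 45:  # condition is False
else:
    c = y // 2  # -> c = 16

Answer: 16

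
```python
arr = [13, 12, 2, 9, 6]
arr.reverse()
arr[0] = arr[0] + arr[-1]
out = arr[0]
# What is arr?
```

Answer: [19, 9, 2, 12, 13]

Derivation:
Trace (tracking arr):
arr = [13, 12, 2, 9, 6]  # -> arr = [13, 12, 2, 9, 6]
arr.reverse()  # -> arr = [6, 9, 2, 12, 13]
arr[0] = arr[0] + arr[-1]  # -> arr = [19, 9, 2, 12, 13]
out = arr[0]  # -> out = 19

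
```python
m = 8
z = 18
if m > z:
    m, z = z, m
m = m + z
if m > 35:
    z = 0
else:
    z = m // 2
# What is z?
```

Trace (tracking z):
m = 8  # -> m = 8
z = 18  # -> z = 18
if m > z:  # condition is False
m = m + z  # -> m = 26
if m > 35:  # condition is False
else:
    z = m // 2  # -> z = 13

Answer: 13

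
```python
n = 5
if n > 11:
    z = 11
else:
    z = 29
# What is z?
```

Answer: 29

Derivation:
Trace (tracking z):
n = 5  # -> n = 5
if n > 11:  # condition is False
else:
    z = 29  # -> z = 29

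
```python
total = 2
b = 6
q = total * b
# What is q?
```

Trace (tracking q):
total = 2  # -> total = 2
b = 6  # -> b = 6
q = total * b  # -> q = 12

Answer: 12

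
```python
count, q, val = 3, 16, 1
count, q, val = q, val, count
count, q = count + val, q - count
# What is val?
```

Answer: 3

Derivation:
Trace (tracking val):
count, q, val = (3, 16, 1)  # -> count = 3, q = 16, val = 1
count, q, val = (q, val, count)  # -> count = 16, q = 1, val = 3
count, q = (count + val, q - count)  # -> count = 19, q = -15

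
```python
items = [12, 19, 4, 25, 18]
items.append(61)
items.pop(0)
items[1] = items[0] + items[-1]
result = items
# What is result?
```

Answer: [19, 80, 25, 18, 61]

Derivation:
Trace (tracking result):
items = [12, 19, 4, 25, 18]  # -> items = [12, 19, 4, 25, 18]
items.append(61)  # -> items = [12, 19, 4, 25, 18, 61]
items.pop(0)  # -> items = [19, 4, 25, 18, 61]
items[1] = items[0] + items[-1]  # -> items = [19, 80, 25, 18, 61]
result = items  # -> result = [19, 80, 25, 18, 61]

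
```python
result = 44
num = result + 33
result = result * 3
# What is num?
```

Trace (tracking num):
result = 44  # -> result = 44
num = result + 33  # -> num = 77
result = result * 3  # -> result = 132

Answer: 77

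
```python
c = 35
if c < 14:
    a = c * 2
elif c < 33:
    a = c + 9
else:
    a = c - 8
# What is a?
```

Trace (tracking a):
c = 35  # -> c = 35
if c < 14:  # condition is False
elif c < 33:  # condition is False
else:
    a = c - 8  # -> a = 27

Answer: 27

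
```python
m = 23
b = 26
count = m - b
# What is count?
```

Trace (tracking count):
m = 23  # -> m = 23
b = 26  # -> b = 26
count = m - b  # -> count = -3

Answer: -3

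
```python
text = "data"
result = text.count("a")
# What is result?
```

Answer: 2

Derivation:
Trace (tracking result):
text = 'data'  # -> text = 'data'
result = text.count('a')  # -> result = 2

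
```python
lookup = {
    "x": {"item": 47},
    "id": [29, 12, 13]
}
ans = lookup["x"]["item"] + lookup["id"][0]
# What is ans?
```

Trace (tracking ans):
lookup = {'x': {'item': 47}, 'id': [29, 12, 13]}  # -> lookup = {'x': {'item': 47}, 'id': [29, 12, 13]}
ans = lookup['x']['item'] + lookup['id'][0]  # -> ans = 76

Answer: 76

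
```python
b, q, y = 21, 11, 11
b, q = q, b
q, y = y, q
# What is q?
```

Answer: 11

Derivation:
Trace (tracking q):
b, q, y = (21, 11, 11)  # -> b = 21, q = 11, y = 11
b, q = (q, b)  # -> b = 11, q = 21
q, y = (y, q)  # -> q = 11, y = 21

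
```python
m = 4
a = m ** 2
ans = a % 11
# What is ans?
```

Trace (tracking ans):
m = 4  # -> m = 4
a = m ** 2  # -> a = 16
ans = a % 11  # -> ans = 5

Answer: 5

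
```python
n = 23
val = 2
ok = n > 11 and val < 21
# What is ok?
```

Trace (tracking ok):
n = 23  # -> n = 23
val = 2  # -> val = 2
ok = n > 11 and val < 21  # -> ok = True

Answer: True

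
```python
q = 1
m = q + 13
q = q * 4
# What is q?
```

Trace (tracking q):
q = 1  # -> q = 1
m = q + 13  # -> m = 14
q = q * 4  # -> q = 4

Answer: 4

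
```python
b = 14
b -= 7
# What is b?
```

Trace (tracking b):
b = 14  # -> b = 14
b -= 7  # -> b = 7

Answer: 7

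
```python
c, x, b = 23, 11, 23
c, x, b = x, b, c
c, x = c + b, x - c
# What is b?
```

Trace (tracking b):
c, x, b = (23, 11, 23)  # -> c = 23, x = 11, b = 23
c, x, b = (x, b, c)  # -> c = 11, x = 23, b = 23
c, x = (c + b, x - c)  # -> c = 34, x = 12

Answer: 23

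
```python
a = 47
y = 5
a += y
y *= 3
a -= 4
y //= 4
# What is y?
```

Answer: 3

Derivation:
Trace (tracking y):
a = 47  # -> a = 47
y = 5  # -> y = 5
a += y  # -> a = 52
y *= 3  # -> y = 15
a -= 4  # -> a = 48
y //= 4  # -> y = 3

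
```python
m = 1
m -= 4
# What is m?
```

Answer: -3

Derivation:
Trace (tracking m):
m = 1  # -> m = 1
m -= 4  # -> m = -3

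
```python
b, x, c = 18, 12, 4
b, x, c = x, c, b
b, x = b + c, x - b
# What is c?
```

Trace (tracking c):
b, x, c = (18, 12, 4)  # -> b = 18, x = 12, c = 4
b, x, c = (x, c, b)  # -> b = 12, x = 4, c = 18
b, x = (b + c, x - b)  # -> b = 30, x = -8

Answer: 18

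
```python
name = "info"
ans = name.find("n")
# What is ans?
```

Trace (tracking ans):
name = 'info'  # -> name = 'info'
ans = name.find('n')  # -> ans = 1

Answer: 1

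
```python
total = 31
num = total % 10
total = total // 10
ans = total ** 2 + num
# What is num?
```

Trace (tracking num):
total = 31  # -> total = 31
num = total % 10  # -> num = 1
total = total // 10  # -> total = 3
ans = total ** 2 + num  # -> ans = 10

Answer: 1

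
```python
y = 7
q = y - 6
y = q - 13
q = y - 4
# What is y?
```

Answer: -12

Derivation:
Trace (tracking y):
y = 7  # -> y = 7
q = y - 6  # -> q = 1
y = q - 13  # -> y = -12
q = y - 4  # -> q = -16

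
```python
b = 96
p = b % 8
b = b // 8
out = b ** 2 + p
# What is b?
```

Trace (tracking b):
b = 96  # -> b = 96
p = b % 8  # -> p = 0
b = b // 8  # -> b = 12
out = b ** 2 + p  # -> out = 144

Answer: 12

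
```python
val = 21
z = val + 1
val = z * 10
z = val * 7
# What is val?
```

Answer: 220

Derivation:
Trace (tracking val):
val = 21  # -> val = 21
z = val + 1  # -> z = 22
val = z * 10  # -> val = 220
z = val * 7  # -> z = 1540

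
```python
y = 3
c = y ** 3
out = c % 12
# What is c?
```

Answer: 27

Derivation:
Trace (tracking c):
y = 3  # -> y = 3
c = y ** 3  # -> c = 27
out = c % 12  # -> out = 3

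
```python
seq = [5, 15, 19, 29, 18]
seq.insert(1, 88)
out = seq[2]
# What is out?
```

Trace (tracking out):
seq = [5, 15, 19, 29, 18]  # -> seq = [5, 15, 19, 29, 18]
seq.insert(1, 88)  # -> seq = [5, 88, 15, 19, 29, 18]
out = seq[2]  # -> out = 15

Answer: 15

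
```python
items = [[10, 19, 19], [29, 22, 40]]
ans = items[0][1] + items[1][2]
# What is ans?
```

Answer: 59

Derivation:
Trace (tracking ans):
items = [[10, 19, 19], [29, 22, 40]]  # -> items = [[10, 19, 19], [29, 22, 40]]
ans = items[0][1] + items[1][2]  # -> ans = 59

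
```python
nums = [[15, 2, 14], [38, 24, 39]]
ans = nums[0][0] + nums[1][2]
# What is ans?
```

Trace (tracking ans):
nums = [[15, 2, 14], [38, 24, 39]]  # -> nums = [[15, 2, 14], [38, 24, 39]]
ans = nums[0][0] + nums[1][2]  # -> ans = 54

Answer: 54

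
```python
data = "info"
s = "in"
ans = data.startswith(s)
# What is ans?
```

Answer: True

Derivation:
Trace (tracking ans):
data = 'info'  # -> data = 'info'
s = 'in'  # -> s = 'in'
ans = data.startswith(s)  # -> ans = True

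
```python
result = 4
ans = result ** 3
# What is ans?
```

Answer: 64

Derivation:
Trace (tracking ans):
result = 4  # -> result = 4
ans = result ** 3  # -> ans = 64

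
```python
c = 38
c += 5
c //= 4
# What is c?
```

Answer: 10

Derivation:
Trace (tracking c):
c = 38  # -> c = 38
c += 5  # -> c = 43
c //= 4  # -> c = 10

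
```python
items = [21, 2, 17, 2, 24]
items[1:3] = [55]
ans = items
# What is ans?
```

Answer: [21, 55, 2, 24]

Derivation:
Trace (tracking ans):
items = [21, 2, 17, 2, 24]  # -> items = [21, 2, 17, 2, 24]
items[1:3] = [55]  # -> items = [21, 55, 2, 24]
ans = items  # -> ans = [21, 55, 2, 24]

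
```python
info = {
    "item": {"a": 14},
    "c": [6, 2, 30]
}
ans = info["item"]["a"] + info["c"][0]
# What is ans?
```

Answer: 20

Derivation:
Trace (tracking ans):
info = {'item': {'a': 14}, 'c': [6, 2, 30]}  # -> info = {'item': {'a': 14}, 'c': [6, 2, 30]}
ans = info['item']['a'] + info['c'][0]  # -> ans = 20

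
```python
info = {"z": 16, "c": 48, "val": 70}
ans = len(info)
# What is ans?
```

Answer: 3

Derivation:
Trace (tracking ans):
info = {'z': 16, 'c': 48, 'val': 70}  # -> info = {'z': 16, 'c': 48, 'val': 70}
ans = len(info)  # -> ans = 3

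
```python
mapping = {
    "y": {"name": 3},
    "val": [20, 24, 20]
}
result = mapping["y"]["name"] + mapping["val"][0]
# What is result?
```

Answer: 23

Derivation:
Trace (tracking result):
mapping = {'y': {'name': 3}, 'val': [20, 24, 20]}  # -> mapping = {'y': {'name': 3}, 'val': [20, 24, 20]}
result = mapping['y']['name'] + mapping['val'][0]  # -> result = 23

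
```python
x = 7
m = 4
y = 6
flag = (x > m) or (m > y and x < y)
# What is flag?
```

Trace (tracking flag):
x = 7  # -> x = 7
m = 4  # -> m = 4
y = 6  # -> y = 6
flag = x > m or (m > y and x < y)  # -> flag = True

Answer: True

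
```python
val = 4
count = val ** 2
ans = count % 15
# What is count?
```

Answer: 16

Derivation:
Trace (tracking count):
val = 4  # -> val = 4
count = val ** 2  # -> count = 16
ans = count % 15  # -> ans = 1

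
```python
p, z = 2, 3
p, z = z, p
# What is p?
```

Trace (tracking p):
p, z = (2, 3)  # -> p = 2, z = 3
p, z = (z, p)  # -> p = 3, z = 2

Answer: 3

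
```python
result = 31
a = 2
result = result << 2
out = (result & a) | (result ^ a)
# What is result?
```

Answer: 124

Derivation:
Trace (tracking result):
result = 31  # -> result = 31
a = 2  # -> a = 2
result = result << 2  # -> result = 124
out = result & a | result ^ a  # -> out = 126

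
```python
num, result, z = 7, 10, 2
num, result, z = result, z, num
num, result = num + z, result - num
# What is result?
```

Answer: -8

Derivation:
Trace (tracking result):
num, result, z = (7, 10, 2)  # -> num = 7, result = 10, z = 2
num, result, z = (result, z, num)  # -> num = 10, result = 2, z = 7
num, result = (num + z, result - num)  # -> num = 17, result = -8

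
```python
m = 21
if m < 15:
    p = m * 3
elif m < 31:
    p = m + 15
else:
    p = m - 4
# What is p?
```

Answer: 36

Derivation:
Trace (tracking p):
m = 21  # -> m = 21
if m < 15:  # condition is False
elif m < 31:  # condition is True
    p = m + 15  # -> p = 36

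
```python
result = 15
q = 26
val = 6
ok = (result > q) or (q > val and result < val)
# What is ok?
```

Trace (tracking ok):
result = 15  # -> result = 15
q = 26  # -> q = 26
val = 6  # -> val = 6
ok = result > q or (q > val and result < val)  # -> ok = False

Answer: False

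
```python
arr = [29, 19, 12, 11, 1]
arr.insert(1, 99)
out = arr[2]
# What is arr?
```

Answer: [29, 99, 19, 12, 11, 1]

Derivation:
Trace (tracking arr):
arr = [29, 19, 12, 11, 1]  # -> arr = [29, 19, 12, 11, 1]
arr.insert(1, 99)  # -> arr = [29, 99, 19, 12, 11, 1]
out = arr[2]  # -> out = 19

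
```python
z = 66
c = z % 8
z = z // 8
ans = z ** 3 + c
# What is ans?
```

Trace (tracking ans):
z = 66  # -> z = 66
c = z % 8  # -> c = 2
z = z // 8  # -> z = 8
ans = z ** 3 + c  # -> ans = 514

Answer: 514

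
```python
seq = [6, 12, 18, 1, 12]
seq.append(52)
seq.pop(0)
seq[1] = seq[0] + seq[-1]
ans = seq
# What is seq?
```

Answer: [12, 64, 1, 12, 52]

Derivation:
Trace (tracking seq):
seq = [6, 12, 18, 1, 12]  # -> seq = [6, 12, 18, 1, 12]
seq.append(52)  # -> seq = [6, 12, 18, 1, 12, 52]
seq.pop(0)  # -> seq = [12, 18, 1, 12, 52]
seq[1] = seq[0] + seq[-1]  # -> seq = [12, 64, 1, 12, 52]
ans = seq  # -> ans = [12, 64, 1, 12, 52]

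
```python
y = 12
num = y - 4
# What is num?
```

Answer: 8

Derivation:
Trace (tracking num):
y = 12  # -> y = 12
num = y - 4  # -> num = 8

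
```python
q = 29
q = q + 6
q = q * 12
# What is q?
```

Answer: 420

Derivation:
Trace (tracking q):
q = 29  # -> q = 29
q = q + 6  # -> q = 35
q = q * 12  # -> q = 420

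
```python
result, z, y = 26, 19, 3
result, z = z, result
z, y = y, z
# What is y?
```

Trace (tracking y):
result, z, y = (26, 19, 3)  # -> result = 26, z = 19, y = 3
result, z = (z, result)  # -> result = 19, z = 26
z, y = (y, z)  # -> z = 3, y = 26

Answer: 26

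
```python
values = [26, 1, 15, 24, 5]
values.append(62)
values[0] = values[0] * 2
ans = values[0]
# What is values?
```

Answer: [52, 1, 15, 24, 5, 62]

Derivation:
Trace (tracking values):
values = [26, 1, 15, 24, 5]  # -> values = [26, 1, 15, 24, 5]
values.append(62)  # -> values = [26, 1, 15, 24, 5, 62]
values[0] = values[0] * 2  # -> values = [52, 1, 15, 24, 5, 62]
ans = values[0]  # -> ans = 52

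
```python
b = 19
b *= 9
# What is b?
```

Answer: 171

Derivation:
Trace (tracking b):
b = 19  # -> b = 19
b *= 9  # -> b = 171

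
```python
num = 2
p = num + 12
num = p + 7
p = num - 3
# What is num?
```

Trace (tracking num):
num = 2  # -> num = 2
p = num + 12  # -> p = 14
num = p + 7  # -> num = 21
p = num - 3  # -> p = 18

Answer: 21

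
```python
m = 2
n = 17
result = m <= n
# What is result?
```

Trace (tracking result):
m = 2  # -> m = 2
n = 17  # -> n = 17
result = m <= n  # -> result = True

Answer: True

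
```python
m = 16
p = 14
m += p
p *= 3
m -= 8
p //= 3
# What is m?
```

Trace (tracking m):
m = 16  # -> m = 16
p = 14  # -> p = 14
m += p  # -> m = 30
p *= 3  # -> p = 42
m -= 8  # -> m = 22
p //= 3  # -> p = 14

Answer: 22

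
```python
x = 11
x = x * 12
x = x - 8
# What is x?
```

Answer: 124

Derivation:
Trace (tracking x):
x = 11  # -> x = 11
x = x * 12  # -> x = 132
x = x - 8  # -> x = 124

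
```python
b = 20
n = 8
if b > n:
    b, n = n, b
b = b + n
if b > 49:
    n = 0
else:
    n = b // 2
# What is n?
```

Trace (tracking n):
b = 20  # -> b = 20
n = 8  # -> n = 8
if b > n:  # condition is True
    b, n = (n, b)  # -> b = 8, n = 20
b = b + n  # -> b = 28
if b > 49:  # condition is False
else:
    n = b // 2  # -> n = 14

Answer: 14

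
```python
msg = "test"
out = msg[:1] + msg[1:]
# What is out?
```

Answer: 'test'

Derivation:
Trace (tracking out):
msg = 'test'  # -> msg = 'test'
out = msg[:1] + msg[1:]  # -> out = 'test'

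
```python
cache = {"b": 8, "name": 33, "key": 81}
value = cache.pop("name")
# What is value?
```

Answer: 33

Derivation:
Trace (tracking value):
cache = {'b': 8, 'name': 33, 'key': 81}  # -> cache = {'b': 8, 'name': 33, 'key': 81}
value = cache.pop('name')  # -> value = 33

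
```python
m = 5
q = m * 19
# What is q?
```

Trace (tracking q):
m = 5  # -> m = 5
q = m * 19  # -> q = 95

Answer: 95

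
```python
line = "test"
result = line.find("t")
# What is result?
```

Answer: 0

Derivation:
Trace (tracking result):
line = 'test'  # -> line = 'test'
result = line.find('t')  # -> result = 0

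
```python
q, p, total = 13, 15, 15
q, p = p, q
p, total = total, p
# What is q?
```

Trace (tracking q):
q, p, total = (13, 15, 15)  # -> q = 13, p = 15, total = 15
q, p = (p, q)  # -> q = 15, p = 13
p, total = (total, p)  # -> p = 15, total = 13

Answer: 15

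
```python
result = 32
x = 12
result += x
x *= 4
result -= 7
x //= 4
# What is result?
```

Trace (tracking result):
result = 32  # -> result = 32
x = 12  # -> x = 12
result += x  # -> result = 44
x *= 4  # -> x = 48
result -= 7  # -> result = 37
x //= 4  # -> x = 12

Answer: 37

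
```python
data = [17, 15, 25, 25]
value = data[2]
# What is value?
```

Trace (tracking value):
data = [17, 15, 25, 25]  # -> data = [17, 15, 25, 25]
value = data[2]  # -> value = 25

Answer: 25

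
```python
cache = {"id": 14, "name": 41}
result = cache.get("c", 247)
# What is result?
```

Answer: 247

Derivation:
Trace (tracking result):
cache = {'id': 14, 'name': 41}  # -> cache = {'id': 14, 'name': 41}
result = cache.get('c', 247)  # -> result = 247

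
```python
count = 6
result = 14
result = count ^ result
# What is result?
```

Answer: 8

Derivation:
Trace (tracking result):
count = 6  # -> count = 6
result = 14  # -> result = 14
result = count ^ result  # -> result = 8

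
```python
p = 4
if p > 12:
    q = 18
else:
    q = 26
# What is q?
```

Answer: 26

Derivation:
Trace (tracking q):
p = 4  # -> p = 4
if p > 12:  # condition is False
else:
    q = 26  # -> q = 26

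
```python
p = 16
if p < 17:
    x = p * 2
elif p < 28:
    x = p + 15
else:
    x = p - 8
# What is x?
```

Answer: 32

Derivation:
Trace (tracking x):
p = 16  # -> p = 16
if p < 17:  # condition is True
    x = p * 2  # -> x = 32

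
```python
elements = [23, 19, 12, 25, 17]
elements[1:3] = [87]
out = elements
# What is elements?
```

Trace (tracking elements):
elements = [23, 19, 12, 25, 17]  # -> elements = [23, 19, 12, 25, 17]
elements[1:3] = [87]  # -> elements = [23, 87, 25, 17]
out = elements  # -> out = [23, 87, 25, 17]

Answer: [23, 87, 25, 17]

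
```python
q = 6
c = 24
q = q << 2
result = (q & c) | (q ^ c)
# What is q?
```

Trace (tracking q):
q = 6  # -> q = 6
c = 24  # -> c = 24
q = q << 2  # -> q = 24
result = q & c | q ^ c  # -> result = 24

Answer: 24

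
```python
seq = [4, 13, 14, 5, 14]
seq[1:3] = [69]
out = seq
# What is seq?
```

Answer: [4, 69, 5, 14]

Derivation:
Trace (tracking seq):
seq = [4, 13, 14, 5, 14]  # -> seq = [4, 13, 14, 5, 14]
seq[1:3] = [69]  # -> seq = [4, 69, 5, 14]
out = seq  # -> out = [4, 69, 5, 14]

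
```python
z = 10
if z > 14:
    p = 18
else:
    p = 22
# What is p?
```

Answer: 22

Derivation:
Trace (tracking p):
z = 10  # -> z = 10
if z > 14:  # condition is False
else:
    p = 22  # -> p = 22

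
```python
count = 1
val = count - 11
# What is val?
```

Trace (tracking val):
count = 1  # -> count = 1
val = count - 11  # -> val = -10

Answer: -10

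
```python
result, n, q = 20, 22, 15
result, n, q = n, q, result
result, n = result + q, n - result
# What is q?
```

Trace (tracking q):
result, n, q = (20, 22, 15)  # -> result = 20, n = 22, q = 15
result, n, q = (n, q, result)  # -> result = 22, n = 15, q = 20
result, n = (result + q, n - result)  # -> result = 42, n = -7

Answer: 20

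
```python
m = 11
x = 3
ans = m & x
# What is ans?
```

Trace (tracking ans):
m = 11  # -> m = 11
x = 3  # -> x = 3
ans = m & x  # -> ans = 3

Answer: 3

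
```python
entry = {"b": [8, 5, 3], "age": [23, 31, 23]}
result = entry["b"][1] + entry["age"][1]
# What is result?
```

Answer: 36

Derivation:
Trace (tracking result):
entry = {'b': [8, 5, 3], 'age': [23, 31, 23]}  # -> entry = {'b': [8, 5, 3], 'age': [23, 31, 23]}
result = entry['b'][1] + entry['age'][1]  # -> result = 36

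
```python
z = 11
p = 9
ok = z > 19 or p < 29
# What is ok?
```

Trace (tracking ok):
z = 11  # -> z = 11
p = 9  # -> p = 9
ok = z > 19 or p < 29  # -> ok = True

Answer: True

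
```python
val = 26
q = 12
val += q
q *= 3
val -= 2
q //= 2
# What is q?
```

Trace (tracking q):
val = 26  # -> val = 26
q = 12  # -> q = 12
val += q  # -> val = 38
q *= 3  # -> q = 36
val -= 2  # -> val = 36
q //= 2  # -> q = 18

Answer: 18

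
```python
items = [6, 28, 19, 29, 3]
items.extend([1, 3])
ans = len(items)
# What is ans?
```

Trace (tracking ans):
items = [6, 28, 19, 29, 3]  # -> items = [6, 28, 19, 29, 3]
items.extend([1, 3])  # -> items = [6, 28, 19, 29, 3, 1, 3]
ans = len(items)  # -> ans = 7

Answer: 7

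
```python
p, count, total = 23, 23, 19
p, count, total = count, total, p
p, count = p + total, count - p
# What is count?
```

Answer: -4

Derivation:
Trace (tracking count):
p, count, total = (23, 23, 19)  # -> p = 23, count = 23, total = 19
p, count, total = (count, total, p)  # -> p = 23, count = 19, total = 23
p, count = (p + total, count - p)  # -> p = 46, count = -4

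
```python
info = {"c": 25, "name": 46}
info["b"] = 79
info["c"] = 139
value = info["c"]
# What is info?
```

Trace (tracking info):
info = {'c': 25, 'name': 46}  # -> info = {'c': 25, 'name': 46}
info['b'] = 79  # -> info = {'c': 25, 'name': 46, 'b': 79}
info['c'] = 139  # -> info = {'c': 139, 'name': 46, 'b': 79}
value = info['c']  # -> value = 139

Answer: {'c': 139, 'name': 46, 'b': 79}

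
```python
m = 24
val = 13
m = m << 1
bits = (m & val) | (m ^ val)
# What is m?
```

Answer: 48

Derivation:
Trace (tracking m):
m = 24  # -> m = 24
val = 13  # -> val = 13
m = m << 1  # -> m = 48
bits = m & val | m ^ val  # -> bits = 61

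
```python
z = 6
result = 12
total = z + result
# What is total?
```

Trace (tracking total):
z = 6  # -> z = 6
result = 12  # -> result = 12
total = z + result  # -> total = 18

Answer: 18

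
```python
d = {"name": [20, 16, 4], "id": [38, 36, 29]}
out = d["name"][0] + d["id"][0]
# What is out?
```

Trace (tracking out):
d = {'name': [20, 16, 4], 'id': [38, 36, 29]}  # -> d = {'name': [20, 16, 4], 'id': [38, 36, 29]}
out = d['name'][0] + d['id'][0]  # -> out = 58

Answer: 58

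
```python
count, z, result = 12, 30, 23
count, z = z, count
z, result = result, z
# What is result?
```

Answer: 12

Derivation:
Trace (tracking result):
count, z, result = (12, 30, 23)  # -> count = 12, z = 30, result = 23
count, z = (z, count)  # -> count = 30, z = 12
z, result = (result, z)  # -> z = 23, result = 12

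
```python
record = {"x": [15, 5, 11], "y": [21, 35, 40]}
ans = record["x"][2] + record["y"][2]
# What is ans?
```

Answer: 51

Derivation:
Trace (tracking ans):
record = {'x': [15, 5, 11], 'y': [21, 35, 40]}  # -> record = {'x': [15, 5, 11], 'y': [21, 35, 40]}
ans = record['x'][2] + record['y'][2]  # -> ans = 51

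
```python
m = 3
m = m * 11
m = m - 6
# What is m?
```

Trace (tracking m):
m = 3  # -> m = 3
m = m * 11  # -> m = 33
m = m - 6  # -> m = 27

Answer: 27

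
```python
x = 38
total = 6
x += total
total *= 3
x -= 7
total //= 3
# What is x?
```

Answer: 37

Derivation:
Trace (tracking x):
x = 38  # -> x = 38
total = 6  # -> total = 6
x += total  # -> x = 44
total *= 3  # -> total = 18
x -= 7  # -> x = 37
total //= 3  # -> total = 6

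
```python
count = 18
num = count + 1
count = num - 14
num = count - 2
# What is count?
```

Trace (tracking count):
count = 18  # -> count = 18
num = count + 1  # -> num = 19
count = num - 14  # -> count = 5
num = count - 2  # -> num = 3

Answer: 5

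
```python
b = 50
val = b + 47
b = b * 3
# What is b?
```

Answer: 150

Derivation:
Trace (tracking b):
b = 50  # -> b = 50
val = b + 47  # -> val = 97
b = b * 3  # -> b = 150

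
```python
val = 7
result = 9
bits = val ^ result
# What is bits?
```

Answer: 14

Derivation:
Trace (tracking bits):
val = 7  # -> val = 7
result = 9  # -> result = 9
bits = val ^ result  # -> bits = 14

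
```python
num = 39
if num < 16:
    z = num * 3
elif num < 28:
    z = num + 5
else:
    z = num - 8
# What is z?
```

Answer: 31

Derivation:
Trace (tracking z):
num = 39  # -> num = 39
if num < 16:  # condition is False
elif num < 28:  # condition is False
else:
    z = num - 8  # -> z = 31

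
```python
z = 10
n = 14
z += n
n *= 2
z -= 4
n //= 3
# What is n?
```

Answer: 9

Derivation:
Trace (tracking n):
z = 10  # -> z = 10
n = 14  # -> n = 14
z += n  # -> z = 24
n *= 2  # -> n = 28
z -= 4  # -> z = 20
n //= 3  # -> n = 9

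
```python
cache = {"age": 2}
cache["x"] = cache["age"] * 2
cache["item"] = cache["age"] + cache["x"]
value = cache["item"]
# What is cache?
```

Trace (tracking cache):
cache = {'age': 2}  # -> cache = {'age': 2}
cache['x'] = cache['age'] * 2  # -> cache = {'age': 2, 'x': 4}
cache['item'] = cache['age'] + cache['x']  # -> cache = {'age': 2, 'x': 4, 'item': 6}
value = cache['item']  # -> value = 6

Answer: {'age': 2, 'x': 4, 'item': 6}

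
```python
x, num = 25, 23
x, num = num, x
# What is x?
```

Answer: 23

Derivation:
Trace (tracking x):
x, num = (25, 23)  # -> x = 25, num = 23
x, num = (num, x)  # -> x = 23, num = 25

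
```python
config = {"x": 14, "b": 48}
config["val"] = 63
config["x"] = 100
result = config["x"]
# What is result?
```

Trace (tracking result):
config = {'x': 14, 'b': 48}  # -> config = {'x': 14, 'b': 48}
config['val'] = 63  # -> config = {'x': 14, 'b': 48, 'val': 63}
config['x'] = 100  # -> config = {'x': 100, 'b': 48, 'val': 63}
result = config['x']  # -> result = 100

Answer: 100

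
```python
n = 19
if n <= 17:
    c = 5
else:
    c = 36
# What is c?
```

Trace (tracking c):
n = 19  # -> n = 19
if n <= 17:  # condition is False
else:
    c = 36  # -> c = 36

Answer: 36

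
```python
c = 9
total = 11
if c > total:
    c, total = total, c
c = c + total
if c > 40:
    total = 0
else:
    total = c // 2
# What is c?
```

Answer: 20

Derivation:
Trace (tracking c):
c = 9  # -> c = 9
total = 11  # -> total = 11
if c > total:  # condition is False
c = c + total  # -> c = 20
if c > 40:  # condition is False
else:
    total = c // 2  # -> total = 10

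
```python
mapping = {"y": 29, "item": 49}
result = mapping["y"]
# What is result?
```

Answer: 29

Derivation:
Trace (tracking result):
mapping = {'y': 29, 'item': 49}  # -> mapping = {'y': 29, 'item': 49}
result = mapping['y']  # -> result = 29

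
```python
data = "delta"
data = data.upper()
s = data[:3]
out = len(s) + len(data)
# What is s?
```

Answer: 'DEL'

Derivation:
Trace (tracking s):
data = 'delta'  # -> data = 'delta'
data = data.upper()  # -> data = 'DELTA'
s = data[:3]  # -> s = 'DEL'
out = len(s) + len(data)  # -> out = 8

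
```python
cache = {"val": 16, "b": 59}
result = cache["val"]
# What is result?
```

Trace (tracking result):
cache = {'val': 16, 'b': 59}  # -> cache = {'val': 16, 'b': 59}
result = cache['val']  # -> result = 16

Answer: 16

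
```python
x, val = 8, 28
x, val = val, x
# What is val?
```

Trace (tracking val):
x, val = (8, 28)  # -> x = 8, val = 28
x, val = (val, x)  # -> x = 28, val = 8

Answer: 8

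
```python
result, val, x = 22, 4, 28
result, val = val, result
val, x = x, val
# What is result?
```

Answer: 4

Derivation:
Trace (tracking result):
result, val, x = (22, 4, 28)  # -> result = 22, val = 4, x = 28
result, val = (val, result)  # -> result = 4, val = 22
val, x = (x, val)  # -> val = 28, x = 22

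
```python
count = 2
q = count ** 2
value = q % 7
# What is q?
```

Trace (tracking q):
count = 2  # -> count = 2
q = count ** 2  # -> q = 4
value = q % 7  # -> value = 4

Answer: 4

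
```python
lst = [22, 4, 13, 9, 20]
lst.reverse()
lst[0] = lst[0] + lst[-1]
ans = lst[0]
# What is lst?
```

Answer: [42, 9, 13, 4, 22]

Derivation:
Trace (tracking lst):
lst = [22, 4, 13, 9, 20]  # -> lst = [22, 4, 13, 9, 20]
lst.reverse()  # -> lst = [20, 9, 13, 4, 22]
lst[0] = lst[0] + lst[-1]  # -> lst = [42, 9, 13, 4, 22]
ans = lst[0]  # -> ans = 42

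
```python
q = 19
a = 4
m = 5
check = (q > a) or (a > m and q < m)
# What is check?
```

Answer: True

Derivation:
Trace (tracking check):
q = 19  # -> q = 19
a = 4  # -> a = 4
m = 5  # -> m = 5
check = q > a or (a > m and q < m)  # -> check = True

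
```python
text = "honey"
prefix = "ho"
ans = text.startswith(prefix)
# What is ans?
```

Trace (tracking ans):
text = 'honey'  # -> text = 'honey'
prefix = 'ho'  # -> prefix = 'ho'
ans = text.startswith(prefix)  # -> ans = True

Answer: True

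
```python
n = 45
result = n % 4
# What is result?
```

Trace (tracking result):
n = 45  # -> n = 45
result = n % 4  # -> result = 1

Answer: 1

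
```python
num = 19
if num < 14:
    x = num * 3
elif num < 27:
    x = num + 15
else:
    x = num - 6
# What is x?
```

Answer: 34

Derivation:
Trace (tracking x):
num = 19  # -> num = 19
if num < 14:  # condition is False
elif num < 27:  # condition is True
    x = num + 15  # -> x = 34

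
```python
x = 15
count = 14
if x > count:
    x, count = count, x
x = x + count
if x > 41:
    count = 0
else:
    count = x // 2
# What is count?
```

Trace (tracking count):
x = 15  # -> x = 15
count = 14  # -> count = 14
if x > count:  # condition is True
    x, count = (count, x)  # -> x = 14, count = 15
x = x + count  # -> x = 29
if x > 41:  # condition is False
else:
    count = x // 2  # -> count = 14

Answer: 14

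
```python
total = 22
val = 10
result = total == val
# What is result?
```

Trace (tracking result):
total = 22  # -> total = 22
val = 10  # -> val = 10
result = total == val  # -> result = False

Answer: False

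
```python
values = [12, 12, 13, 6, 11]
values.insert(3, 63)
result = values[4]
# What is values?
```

Trace (tracking values):
values = [12, 12, 13, 6, 11]  # -> values = [12, 12, 13, 6, 11]
values.insert(3, 63)  # -> values = [12, 12, 13, 63, 6, 11]
result = values[4]  # -> result = 6

Answer: [12, 12, 13, 63, 6, 11]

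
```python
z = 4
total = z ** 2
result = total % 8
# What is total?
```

Trace (tracking total):
z = 4  # -> z = 4
total = z ** 2  # -> total = 16
result = total % 8  # -> result = 0

Answer: 16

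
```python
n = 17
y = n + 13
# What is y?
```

Trace (tracking y):
n = 17  # -> n = 17
y = n + 13  # -> y = 30

Answer: 30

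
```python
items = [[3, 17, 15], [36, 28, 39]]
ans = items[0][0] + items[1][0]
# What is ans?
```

Trace (tracking ans):
items = [[3, 17, 15], [36, 28, 39]]  # -> items = [[3, 17, 15], [36, 28, 39]]
ans = items[0][0] + items[1][0]  # -> ans = 39

Answer: 39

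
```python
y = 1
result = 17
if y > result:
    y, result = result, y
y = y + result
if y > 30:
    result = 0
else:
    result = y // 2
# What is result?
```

Trace (tracking result):
y = 1  # -> y = 1
result = 17  # -> result = 17
if y > result:  # condition is False
y = y + result  # -> y = 18
if y > 30:  # condition is False
else:
    result = y // 2  # -> result = 9

Answer: 9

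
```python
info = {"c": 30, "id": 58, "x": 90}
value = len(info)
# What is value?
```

Answer: 3

Derivation:
Trace (tracking value):
info = {'c': 30, 'id': 58, 'x': 90}  # -> info = {'c': 30, 'id': 58, 'x': 90}
value = len(info)  # -> value = 3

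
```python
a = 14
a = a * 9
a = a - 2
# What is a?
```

Trace (tracking a):
a = 14  # -> a = 14
a = a * 9  # -> a = 126
a = a - 2  # -> a = 124

Answer: 124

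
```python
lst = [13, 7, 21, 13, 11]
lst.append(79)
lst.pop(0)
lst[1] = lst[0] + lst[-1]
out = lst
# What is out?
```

Trace (tracking out):
lst = [13, 7, 21, 13, 11]  # -> lst = [13, 7, 21, 13, 11]
lst.append(79)  # -> lst = [13, 7, 21, 13, 11, 79]
lst.pop(0)  # -> lst = [7, 21, 13, 11, 79]
lst[1] = lst[0] + lst[-1]  # -> lst = [7, 86, 13, 11, 79]
out = lst  # -> out = [7, 86, 13, 11, 79]

Answer: [7, 86, 13, 11, 79]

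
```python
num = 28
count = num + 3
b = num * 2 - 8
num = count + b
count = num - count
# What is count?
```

Answer: 48

Derivation:
Trace (tracking count):
num = 28  # -> num = 28
count = num + 3  # -> count = 31
b = num * 2 - 8  # -> b = 48
num = count + b  # -> num = 79
count = num - count  # -> count = 48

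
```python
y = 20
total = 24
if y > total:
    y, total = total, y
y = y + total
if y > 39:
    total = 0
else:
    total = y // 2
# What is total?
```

Answer: 0

Derivation:
Trace (tracking total):
y = 20  # -> y = 20
total = 24  # -> total = 24
if y > total:  # condition is False
y = y + total  # -> y = 44
if y > 39:  # condition is True
    total = 0  # -> total = 0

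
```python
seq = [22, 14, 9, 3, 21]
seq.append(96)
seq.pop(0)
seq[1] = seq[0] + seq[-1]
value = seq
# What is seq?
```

Trace (tracking seq):
seq = [22, 14, 9, 3, 21]  # -> seq = [22, 14, 9, 3, 21]
seq.append(96)  # -> seq = [22, 14, 9, 3, 21, 96]
seq.pop(0)  # -> seq = [14, 9, 3, 21, 96]
seq[1] = seq[0] + seq[-1]  # -> seq = [14, 110, 3, 21, 96]
value = seq  # -> value = [14, 110, 3, 21, 96]

Answer: [14, 110, 3, 21, 96]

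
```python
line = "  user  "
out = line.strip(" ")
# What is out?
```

Answer: 'user'

Derivation:
Trace (tracking out):
line = '  user  '  # -> line = '  user  '
out = line.strip(' ')  # -> out = 'user'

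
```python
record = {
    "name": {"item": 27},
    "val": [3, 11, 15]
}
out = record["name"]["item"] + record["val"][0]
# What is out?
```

Answer: 30

Derivation:
Trace (tracking out):
record = {'name': {'item': 27}, 'val': [3, 11, 15]}  # -> record = {'name': {'item': 27}, 'val': [3, 11, 15]}
out = record['name']['item'] + record['val'][0]  # -> out = 30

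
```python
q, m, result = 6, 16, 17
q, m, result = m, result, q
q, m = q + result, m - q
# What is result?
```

Answer: 6

Derivation:
Trace (tracking result):
q, m, result = (6, 16, 17)  # -> q = 6, m = 16, result = 17
q, m, result = (m, result, q)  # -> q = 16, m = 17, result = 6
q, m = (q + result, m - q)  # -> q = 22, m = 1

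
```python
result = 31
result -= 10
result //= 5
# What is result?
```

Answer: 4

Derivation:
Trace (tracking result):
result = 31  # -> result = 31
result -= 10  # -> result = 21
result //= 5  # -> result = 4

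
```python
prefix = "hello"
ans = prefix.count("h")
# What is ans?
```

Answer: 1

Derivation:
Trace (tracking ans):
prefix = 'hello'  # -> prefix = 'hello'
ans = prefix.count('h')  # -> ans = 1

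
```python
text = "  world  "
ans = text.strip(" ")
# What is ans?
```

Answer: 'world'

Derivation:
Trace (tracking ans):
text = '  world  '  # -> text = '  world  '
ans = text.strip(' ')  # -> ans = 'world'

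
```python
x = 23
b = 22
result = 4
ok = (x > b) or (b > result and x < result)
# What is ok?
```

Trace (tracking ok):
x = 23  # -> x = 23
b = 22  # -> b = 22
result = 4  # -> result = 4
ok = x > b or (b > result and x < result)  # -> ok = True

Answer: True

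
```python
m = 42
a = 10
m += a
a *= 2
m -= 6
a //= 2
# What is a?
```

Answer: 10

Derivation:
Trace (tracking a):
m = 42  # -> m = 42
a = 10  # -> a = 10
m += a  # -> m = 52
a *= 2  # -> a = 20
m -= 6  # -> m = 46
a //= 2  # -> a = 10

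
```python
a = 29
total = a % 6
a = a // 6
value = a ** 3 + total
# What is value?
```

Trace (tracking value):
a = 29  # -> a = 29
total = a % 6  # -> total = 5
a = a // 6  # -> a = 4
value = a ** 3 + total  # -> value = 69

Answer: 69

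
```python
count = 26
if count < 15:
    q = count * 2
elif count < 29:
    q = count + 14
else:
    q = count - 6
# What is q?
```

Trace (tracking q):
count = 26  # -> count = 26
if count < 15:  # condition is False
elif count < 29:  # condition is True
    q = count + 14  # -> q = 40

Answer: 40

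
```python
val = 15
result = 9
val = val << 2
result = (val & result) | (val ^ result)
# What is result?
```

Trace (tracking result):
val = 15  # -> val = 15
result = 9  # -> result = 9
val = val << 2  # -> val = 60
result = val & result | val ^ result  # -> result = 61

Answer: 61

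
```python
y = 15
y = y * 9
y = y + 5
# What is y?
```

Trace (tracking y):
y = 15  # -> y = 15
y = y * 9  # -> y = 135
y = y + 5  # -> y = 140

Answer: 140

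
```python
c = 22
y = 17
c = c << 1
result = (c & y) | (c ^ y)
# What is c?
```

Answer: 44

Derivation:
Trace (tracking c):
c = 22  # -> c = 22
y = 17  # -> y = 17
c = c << 1  # -> c = 44
result = c & y | c ^ y  # -> result = 61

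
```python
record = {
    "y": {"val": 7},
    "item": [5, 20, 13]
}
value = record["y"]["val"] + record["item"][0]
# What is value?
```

Answer: 12

Derivation:
Trace (tracking value):
record = {'y': {'val': 7}, 'item': [5, 20, 13]}  # -> record = {'y': {'val': 7}, 'item': [5, 20, 13]}
value = record['y']['val'] + record['item'][0]  # -> value = 12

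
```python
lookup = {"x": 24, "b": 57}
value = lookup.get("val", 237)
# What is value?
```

Trace (tracking value):
lookup = {'x': 24, 'b': 57}  # -> lookup = {'x': 24, 'b': 57}
value = lookup.get('val', 237)  # -> value = 237

Answer: 237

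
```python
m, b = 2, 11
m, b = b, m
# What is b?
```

Trace (tracking b):
m, b = (2, 11)  # -> m = 2, b = 11
m, b = (b, m)  # -> m = 11, b = 2

Answer: 2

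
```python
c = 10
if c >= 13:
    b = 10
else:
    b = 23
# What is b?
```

Answer: 23

Derivation:
Trace (tracking b):
c = 10  # -> c = 10
if c >= 13:  # condition is False
else:
    b = 23  # -> b = 23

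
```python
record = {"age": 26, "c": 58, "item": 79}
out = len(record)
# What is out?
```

Answer: 3

Derivation:
Trace (tracking out):
record = {'age': 26, 'c': 58, 'item': 79}  # -> record = {'age': 26, 'c': 58, 'item': 79}
out = len(record)  # -> out = 3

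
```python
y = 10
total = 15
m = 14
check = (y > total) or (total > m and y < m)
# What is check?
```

Trace (tracking check):
y = 10  # -> y = 10
total = 15  # -> total = 15
m = 14  # -> m = 14
check = y > total or (total > m and y < m)  # -> check = True

Answer: True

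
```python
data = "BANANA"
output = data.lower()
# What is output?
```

Answer: 'banana'

Derivation:
Trace (tracking output):
data = 'BANANA'  # -> data = 'BANANA'
output = data.lower()  # -> output = 'banana'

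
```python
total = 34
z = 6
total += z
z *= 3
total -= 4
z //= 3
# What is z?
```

Trace (tracking z):
total = 34  # -> total = 34
z = 6  # -> z = 6
total += z  # -> total = 40
z *= 3  # -> z = 18
total -= 4  # -> total = 36
z //= 3  # -> z = 6

Answer: 6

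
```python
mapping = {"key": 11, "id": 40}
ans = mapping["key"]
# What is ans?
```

Answer: 11

Derivation:
Trace (tracking ans):
mapping = {'key': 11, 'id': 40}  # -> mapping = {'key': 11, 'id': 40}
ans = mapping['key']  # -> ans = 11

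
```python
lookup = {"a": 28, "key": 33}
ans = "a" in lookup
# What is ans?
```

Answer: True

Derivation:
Trace (tracking ans):
lookup = {'a': 28, 'key': 33}  # -> lookup = {'a': 28, 'key': 33}
ans = 'a' in lookup  # -> ans = True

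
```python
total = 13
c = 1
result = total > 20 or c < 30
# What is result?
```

Answer: True

Derivation:
Trace (tracking result):
total = 13  # -> total = 13
c = 1  # -> c = 1
result = total > 20 or c < 30  # -> result = True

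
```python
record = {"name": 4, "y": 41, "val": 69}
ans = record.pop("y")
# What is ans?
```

Answer: 41

Derivation:
Trace (tracking ans):
record = {'name': 4, 'y': 41, 'val': 69}  # -> record = {'name': 4, 'y': 41, 'val': 69}
ans = record.pop('y')  # -> ans = 41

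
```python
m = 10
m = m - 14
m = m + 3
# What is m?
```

Answer: -1

Derivation:
Trace (tracking m):
m = 10  # -> m = 10
m = m - 14  # -> m = -4
m = m + 3  # -> m = -1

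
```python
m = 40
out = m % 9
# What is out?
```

Answer: 4

Derivation:
Trace (tracking out):
m = 40  # -> m = 40
out = m % 9  # -> out = 4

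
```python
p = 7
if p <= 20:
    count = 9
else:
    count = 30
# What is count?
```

Trace (tracking count):
p = 7  # -> p = 7
if p <= 20:  # condition is True
    count = 9  # -> count = 9

Answer: 9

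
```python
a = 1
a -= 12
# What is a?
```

Answer: -11

Derivation:
Trace (tracking a):
a = 1  # -> a = 1
a -= 12  # -> a = -11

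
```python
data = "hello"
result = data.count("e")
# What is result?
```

Trace (tracking result):
data = 'hello'  # -> data = 'hello'
result = data.count('e')  # -> result = 1

Answer: 1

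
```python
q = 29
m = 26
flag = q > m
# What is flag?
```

Answer: True

Derivation:
Trace (tracking flag):
q = 29  # -> q = 29
m = 26  # -> m = 26
flag = q > m  # -> flag = True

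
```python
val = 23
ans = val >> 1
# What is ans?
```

Answer: 11

Derivation:
Trace (tracking ans):
val = 23  # -> val = 23
ans = val >> 1  # -> ans = 11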